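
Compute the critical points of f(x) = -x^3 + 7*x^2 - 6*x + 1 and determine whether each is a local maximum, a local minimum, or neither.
f'(x) = -3*x^2 + 14*x - 6

Solve f'(x) = 0:
  3*x^2 - 14*x + 6 = 0 has no rational roots; quadratic formula: x = (14 ± √124)/6.
  ⇒ x = 7/3 - sqrt(31)/3 ≈ 0.4774, sqrt(31)/3 + 7/3 ≈ 4.1893

f''(x) = 14 - 6*x
Second-derivative test at each critical point:
  f''(0.4774) = 11.1355 > 0 → local minimum
  f''(4.1893) = -11.1355 < 0 → local maximum

Critical points: x = 7/3 - sqrt(31)/3 ≈ 0.4774 (local minimum); x = sqrt(31)/3 + 7/3 ≈ 4.1893 (local maximum)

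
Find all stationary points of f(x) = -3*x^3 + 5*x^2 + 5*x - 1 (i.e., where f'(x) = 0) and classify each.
f'(x) = -9*x^2 + 10*x + 5

Solve f'(x) = 0:
  9*x^2 - 10*x - 5 = 0 has no rational roots; quadratic formula: x = (10 ± √280)/18.
  ⇒ x = 5/9 - sqrt(70)/9 ≈ -0.3741, 5/9 + sqrt(70)/9 ≈ 1.4852

f''(x) = 10 - 18*x
Second-derivative test at each critical point:
  f''(-0.3741) = 16.7332 > 0 → local minimum
  f''(1.4852) = -16.7332 < 0 → local maximum

Critical points: x = 5/9 - sqrt(70)/9 ≈ -0.3741 (local minimum); x = 5/9 + sqrt(70)/9 ≈ 1.4852 (local maximum)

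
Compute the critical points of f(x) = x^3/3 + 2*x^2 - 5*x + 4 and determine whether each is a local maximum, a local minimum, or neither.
f'(x) = x^2 + 4*x - 5

Solve f'(x) = 0:
  Factor: x^2 + 4*x - 5 = (x - 1)*(x + 5) = 0.
  ⇒ x = -5, 1

f''(x) = 2*x + 4
Second-derivative test at each critical point:
  f''(-5) = -6 < 0 → local maximum
  f''(1) = 6 > 0 → local minimum

Critical points: x = -5 (local maximum); x = 1 (local minimum)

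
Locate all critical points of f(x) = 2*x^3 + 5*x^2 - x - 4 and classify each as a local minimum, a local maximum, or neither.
f'(x) = 6*x^2 + 10*x - 1

Solve f'(x) = 0:
  6*x^2 + 10*x - 1 = 0 has no rational roots; quadratic formula: x = (-10 ± √124)/12.
  ⇒ x = -sqrt(31)/6 - 5/6 ≈ -1.7613, -5/6 + sqrt(31)/6 ≈ 0.0946

f''(x) = 12*x + 10
Second-derivative test at each critical point:
  f''(-1.7613) = -11.1355 < 0 → local maximum
  f''(0.0946) = 11.1355 > 0 → local minimum

Critical points: x = -sqrt(31)/6 - 5/6 ≈ -1.7613 (local maximum); x = -5/6 + sqrt(31)/6 ≈ 0.0946 (local minimum)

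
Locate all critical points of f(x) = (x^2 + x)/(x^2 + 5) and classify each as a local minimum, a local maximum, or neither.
f'(x) = (-x^2 + 10*x + 5)/(x^4 + 10*x^2 + 25)

Solve f'(x) = 0:
  f'(x) = -(x^2 - 10*x - 5)/(x^2 + 5)^2; the denominator is positive wherever f is defined, so f'(x) = 0 ⇔ -x^2 + 10*x + 5 = 0.
  x^2 - 10*x - 5 = 0 has no rational roots; quadratic formula: x = (10 ± √120)/2.
  ⇒ x = 5 - sqrt(30) ≈ -0.4772, 5 + sqrt(30) ≈ 10.4772

f''(x) = 2*(x^3 - 15*x^2 - 15*x + 25)/(x^6 + 15*x^4 + 75*x^2 + 125)
Second-derivative test at each critical point:
  f''(-0.4772) = 0.4008 > 0 → local minimum
  f''(10.4772) = -0.0008 < 0 → local maximum

Critical points: x = 5 - sqrt(30) ≈ -0.4772 (local minimum); x = 5 + sqrt(30) ≈ 10.4772 (local maximum)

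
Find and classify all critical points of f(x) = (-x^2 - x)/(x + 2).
f'(x) = (-x^2 - 4*x - 2)/(x^2 + 4*x + 4)

Solve f'(x) = 0:
  f'(x) = -(x^2 + 4*x + 2)/(x + 2)^2; the denominator is positive wherever f is defined, so f'(x) = 0 ⇔ -x^2 - 4*x - 2 = 0.
  x^2 + 4*x + 2 = 0 has no rational roots; quadratic formula: x = (-4 ± √8)/2.
  ⇒ x = -2 - sqrt(2) ≈ -3.4142, -2 + sqrt(2) ≈ -0.5858

f''(x) = -4/(x^3 + 6*x^2 + 12*x + 8)
Second-derivative test at each critical point:
  f''(-3.4142) = 1.4142 > 0 → local minimum
  f''(-0.5858) = -1.4142 < 0 → local maximum

Critical points: x = -2 - sqrt(2) ≈ -3.4142 (local minimum); x = -2 + sqrt(2) ≈ -0.5858 (local maximum)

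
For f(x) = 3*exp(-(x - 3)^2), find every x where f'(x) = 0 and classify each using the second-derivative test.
f'(x) = 6*(3 - x)*exp(-(x - 3)^2)

Solve f'(x) = 0:
  f'(x) = (18 - 6*x)·exp(-(x - 3)^2) and exp(-(x - 3)^2) > 0 for every x, so f'(x) = 0 ⇔ 18 - 6*x = 0.
  Factor: 18 - 6*x = -6*(x - 3) = 0.
  ⇒ x = 3

f''(x) = 6*(2*(x - 3)^2 - 1)*exp(-(x - 3)^2)
Second-derivative test at each critical point:
  f''(3) = -6 < 0 → local maximum

Critical points: x = 3 (local maximum)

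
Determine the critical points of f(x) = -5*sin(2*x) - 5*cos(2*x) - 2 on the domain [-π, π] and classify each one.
f'(x) = -10*sqrt(2)*cos(2*x + pi/4)

Solve f'(x) = 0 on [-π, π]:
  f'(x) = 0 ⇔ -5*cos(2*x) = -5*sin(2*x) ⇔ tan(2*x) = 1, i.e. 2*x = arctan(1) + nπ; keep the solutions lying in [-π, π].
  ⇒ x = -7*pi/8 ≈ -2.7489, -3*pi/8 ≈ -1.1781, pi/8 ≈ 0.3927, 5*pi/8 ≈ 1.9635

f''(x) = 20*sqrt(2)*sin(2*x + pi/4)
Second-derivative test at each critical point:
  f''(-2.7489) = 28.2843 > 0 → local minimum
  f''(-1.1781) = -28.2843 < 0 → local maximum
  f''(0.3927) = 28.2843 > 0 → local minimum
  f''(1.9635) = -28.2843 < 0 → local maximum

Critical points: x = -7*pi/8 ≈ -2.7489 (local minimum); x = -3*pi/8 ≈ -1.1781 (local maximum); x = pi/8 ≈ 0.3927 (local minimum); x = 5*pi/8 ≈ 1.9635 (local maximum)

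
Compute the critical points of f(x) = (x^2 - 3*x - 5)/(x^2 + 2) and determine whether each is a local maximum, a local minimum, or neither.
f'(x) = (3*x^2 + 14*x - 6)/(x^4 + 4*x^2 + 4)

Solve f'(x) = 0:
  f'(x) = (3*x^2 + 14*x - 6)/(x^2 + 2)^2; the denominator is positive wherever f is defined, so f'(x) = 0 ⇔ 3*x^2 + 14*x - 6 = 0.
  3*x^2 + 14*x - 6 = 0 has no rational roots; quadratic formula: x = (-14 ± √268)/6.
  ⇒ x = -sqrt(67)/3 - 7/3 ≈ -5.0618, -7/3 + sqrt(67)/3 ≈ 0.3951

f''(x) = 2*(-3*x^3 - 21*x^2 + 18*x + 14)/(x^6 + 6*x^4 + 12*x^2 + 8)
Second-derivative test at each critical point:
  f''(-5.0618) = -0.0215 < 0 → local maximum
  f''(0.3951) = 3.5215 > 0 → local minimum

Critical points: x = -sqrt(67)/3 - 7/3 ≈ -5.0618 (local maximum); x = -7/3 + sqrt(67)/3 ≈ 0.3951 (local minimum)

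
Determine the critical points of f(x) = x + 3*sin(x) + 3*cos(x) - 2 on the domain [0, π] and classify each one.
f'(x) = 3*sqrt(2)*cos(x + pi/4) + 1

Solve f'(x) = 0 on [0, π]:
  f'(x) = 0 ⇔ -3*sin(x) + 3*cos(x) = -1. Write the left side as R·cos(x + φ) with R = √(3² + 3²) = 3*sqrt(2), cos φ = sqrt(2)/2, sin φ = sqrt(2)/2; then cos(x + φ) = -sqrt(2)/6. Solve for x and keep the solutions lying in [0, π].
  ⇒ x = atan((1 + sqrt(17))/(-1 + sqrt(17))) ≈ 1.0233

f''(x) = -3*sqrt(2)*sin(x + pi/4)
Second-derivative test at each critical point:
  f''(1.0233) = -4.1231 < 0 → local maximum

Critical points: x = atan((1 + sqrt(17))/(-1 + sqrt(17))) ≈ 1.0233 (local maximum)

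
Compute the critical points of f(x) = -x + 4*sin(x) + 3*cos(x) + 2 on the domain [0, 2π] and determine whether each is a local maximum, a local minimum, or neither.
f'(x) = -3*sin(x) + 4*cos(x) - 1

Solve f'(x) = 0 on [0, 2π]:
  f'(x) = 0 ⇔ -3*sin(x) + 4*cos(x) = 1. Write the left side as R·cos(x + φ) with R = √(4² + 3²) = 5, cos φ = 4/5, sin φ = 3/5; then cos(x + φ) = 1/5. Solve for x and keep the solutions lying in [0, 2π].
  ⇒ x = atan((-3 + 8*sqrt(6))/(4 + 6*sqrt(6))) ≈ 0.7259, atan((-8*sqrt(6) - 3)/(4 - 6*sqrt(6))) + pi ≈ 4.2702

f''(x) = -4*sin(x) - 3*cos(x)
Second-derivative test at each critical point:
  f''(0.7259) = -4.8990 < 0 → local maximum
  f''(4.2702) = 4.8990 > 0 → local minimum

Critical points: x = atan((-3 + 8*sqrt(6))/(4 + 6*sqrt(6))) ≈ 0.7259 (local maximum); x = atan((-8*sqrt(6) - 3)/(4 - 6*sqrt(6))) + pi ≈ 4.2702 (local minimum)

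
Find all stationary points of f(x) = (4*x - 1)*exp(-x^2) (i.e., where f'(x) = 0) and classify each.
f'(x) = 2*(-x*(4*x - 1) + 2)*exp(-x^2)

Solve f'(x) = 0:
  f'(x) = (-8*x^2 + 2*x + 4)·exp(-x^2) and exp(-x^2) > 0 for every x, so f'(x) = 0 ⇔ -8*x^2 + 2*x + 4 = 0.
  Factor: -8*x^2 + 2*x + 4 = -2*(4*x^2 - x - 2); 4*x^2 - x - 2 = 0 has no rational roots; quadratic formula: x = (1 ± √33)/8.
  ⇒ x = 1/8 - sqrt(33)/8 ≈ -0.5931, 1/8 + sqrt(33)/8 ≈ 0.8431

f''(x) = 2*(2*x^2*(4*x - 1) - 12*x + 1)*exp(-x^2)
Second-derivative test at each critical point:
  f''(-0.5931) = 8.0822 > 0 → local minimum
  f''(0.8431) = -5.6442 < 0 → local maximum

Critical points: x = 1/8 - sqrt(33)/8 ≈ -0.5931 (local minimum); x = 1/8 + sqrt(33)/8 ≈ 0.8431 (local maximum)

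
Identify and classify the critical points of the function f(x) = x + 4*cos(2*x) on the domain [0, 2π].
f'(x) = 1 - 8*sin(2*x)

Solve f'(x) = 0 on [0, 2π]:
  f'(x) = 0 ⇔ sin(2*x) = 1/8, i.e. 2*x = arcsin(1/8) + 2nπ or 2*x = π − arcsin(1/8) + 2nπ; keep the solutions lying in [0, 2π].
  ⇒ x = asin(1/8)/2 ≈ 0.0627, -asin(1/8)/2 + pi/2 ≈ 1.5081, asin(1/8)/2 + pi ≈ 3.2043, -asin(1/8)/2 + 3*pi/2 ≈ 4.6497

f''(x) = -16*cos(2*x)
Second-derivative test at each critical point:
  f''(0.0627) = -15.8745 < 0 → local maximum
  f''(1.5081) = 15.8745 > 0 → local minimum
  f''(3.2043) = -15.8745 < 0 → local maximum
  f''(4.6497) = 15.8745 > 0 → local minimum

Critical points: x = asin(1/8)/2 ≈ 0.0627 (local maximum); x = -asin(1/8)/2 + pi/2 ≈ 1.5081 (local minimum); x = asin(1/8)/2 + pi ≈ 3.2043 (local maximum); x = -asin(1/8)/2 + 3*pi/2 ≈ 4.6497 (local minimum)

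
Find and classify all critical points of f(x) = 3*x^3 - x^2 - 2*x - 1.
f'(x) = 9*x^2 - 2*x - 2

Solve f'(x) = 0:
  9*x^2 - 2*x - 2 = 0 has no rational roots; quadratic formula: x = (2 ± √76)/18.
  ⇒ x = 1/9 - sqrt(19)/9 ≈ -0.3732, 1/9 + sqrt(19)/9 ≈ 0.5954

f''(x) = 18*x - 2
Second-derivative test at each critical point:
  f''(-0.3732) = -8.7178 < 0 → local maximum
  f''(0.5954) = 8.7178 > 0 → local minimum

Critical points: x = 1/9 - sqrt(19)/9 ≈ -0.3732 (local maximum); x = 1/9 + sqrt(19)/9 ≈ 0.5954 (local minimum)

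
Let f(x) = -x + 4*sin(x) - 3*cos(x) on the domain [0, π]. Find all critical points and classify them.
f'(x) = 3*sin(x) + 4*cos(x) - 1

Solve f'(x) = 0 on [0, π]:
  f'(x) = 0 ⇔ 3*sin(x) + 4*cos(x) = 1. Write the left side as R·cos(x + φ) with R = √(4² + (-3)²) = 5, cos φ = 4/5, sin φ = -3/5; then cos(x + φ) = 1/5. Solve for x and keep the solutions lying in [0, π].
  ⇒ x = atan((3 + 8*sqrt(6))/(4 - 6*sqrt(6))) + pi ≈ 2.0129

f''(x) = -4*sin(x) + 3*cos(x)
Second-derivative test at each critical point:
  f''(2.0129) = -4.8990 < 0 → local maximum

Critical points: x = atan((3 + 8*sqrt(6))/(4 - 6*sqrt(6))) + pi ≈ 2.0129 (local maximum)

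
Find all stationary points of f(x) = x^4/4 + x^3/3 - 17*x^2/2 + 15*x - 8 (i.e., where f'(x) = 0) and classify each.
f'(x) = x^3 + x^2 - 17*x + 15

Solve f'(x) = 0:
  Factor: x^3 + x^2 - 17*x + 15 = (x - 3)*(x - 1)*(x + 5) = 0.
  ⇒ x = -5, 1, 3

f''(x) = 3*x^2 + 2*x - 17
Second-derivative test at each critical point:
  f''(-5) = 48 > 0 → local minimum
  f''(1) = -12 < 0 → local maximum
  f''(3) = 16 > 0 → local minimum

Critical points: x = -5 (local minimum); x = 1 (local maximum); x = 3 (local minimum)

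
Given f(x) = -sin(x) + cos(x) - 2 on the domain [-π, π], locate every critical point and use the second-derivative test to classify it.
f'(x) = -sin(x) - cos(x)

Solve f'(x) = 0 on [-π, π]:
  f'(x) = 0 ⇔ -cos(x) = sin(x) ⇔ tan(x) = -1, i.e. x = arctan(-1) + nπ; keep the solutions lying in [-π, π].
  ⇒ x = -pi/4 ≈ -0.7854, 3*pi/4 ≈ 2.3562

f''(x) = sin(x) - cos(x)
Second-derivative test at each critical point:
  f''(-0.7854) = -1.4142 < 0 → local maximum
  f''(2.3562) = 1.4142 > 0 → local minimum

Critical points: x = -pi/4 ≈ -0.7854 (local maximum); x = 3*pi/4 ≈ 2.3562 (local minimum)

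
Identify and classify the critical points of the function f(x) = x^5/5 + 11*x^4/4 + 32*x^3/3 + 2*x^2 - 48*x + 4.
f'(x) = x^4 + 11*x^3 + 32*x^2 + 4*x - 48

Solve f'(x) = 0:
  Factor: x^4 + 11*x^3 + 32*x^2 + 4*x - 48 = (x - 1)*(x + 2)*(x + 4)*(x + 6) = 0.
  ⇒ x = -6, -4, -2, 1

f''(x) = 4*x^3 + 33*x^2 + 64*x + 4
Second-derivative test at each critical point:
  f''(-6) = -56 < 0 → local maximum
  f''(-4) = 20 > 0 → local minimum
  f''(-2) = -24 < 0 → local maximum
  f''(1) = 105 > 0 → local minimum

Critical points: x = -6 (local maximum); x = -4 (local minimum); x = -2 (local maximum); x = 1 (local minimum)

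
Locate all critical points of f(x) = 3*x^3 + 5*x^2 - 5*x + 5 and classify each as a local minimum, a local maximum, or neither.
f'(x) = 9*x^2 + 10*x - 5

Solve f'(x) = 0:
  9*x^2 + 10*x - 5 = 0 has no rational roots; quadratic formula: x = (-10 ± √280)/18.
  ⇒ x = -sqrt(70)/9 - 5/9 ≈ -1.4852, -5/9 + sqrt(70)/9 ≈ 0.3741

f''(x) = 18*x + 10
Second-derivative test at each critical point:
  f''(-1.4852) = -16.7332 < 0 → local maximum
  f''(0.3741) = 16.7332 > 0 → local minimum

Critical points: x = -sqrt(70)/9 - 5/9 ≈ -1.4852 (local maximum); x = -5/9 + sqrt(70)/9 ≈ 0.3741 (local minimum)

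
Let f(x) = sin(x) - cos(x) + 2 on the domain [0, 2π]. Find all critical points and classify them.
f'(x) = sin(x) + cos(x)

Solve f'(x) = 0 on [0, 2π]:
  f'(x) = 0 ⇔ cos(x) = -sin(x) ⇔ tan(x) = -1, i.e. x = arctan(-1) + nπ; keep the solutions lying in [0, 2π].
  ⇒ x = 3*pi/4 ≈ 2.3562, 7*pi/4 ≈ 5.4978

f''(x) = -sin(x) + cos(x)
Second-derivative test at each critical point:
  f''(2.3562) = -1.4142 < 0 → local maximum
  f''(5.4978) = 1.4142 > 0 → local minimum

Critical points: x = 3*pi/4 ≈ 2.3562 (local maximum); x = 7*pi/4 ≈ 5.4978 (local minimum)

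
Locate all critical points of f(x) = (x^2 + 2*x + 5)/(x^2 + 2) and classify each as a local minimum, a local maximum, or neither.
f'(x) = 2*(-x^2 - 3*x + 2)/(x^4 + 4*x^2 + 4)

Solve f'(x) = 0:
  f'(x) = -2*(x^2 + 3*x - 2)/(x^2 + 2)^2; the denominator is positive wherever f is defined, so f'(x) = 0 ⇔ -2*x^2 - 6*x + 4 = 0.
  Factor: -2*x^2 - 6*x + 4 = -2*(x^2 + 3*x - 2); x^2 + 3*x - 2 = 0 has no rational roots; quadratic formula: x = (-3 ± √17)/2.
  ⇒ x = -sqrt(17)/2 - 3/2 ≈ -3.5616, -3/2 + sqrt(17)/2 ≈ 0.5616

f''(x) = 2*(2*x^3 + 9*x^2 - 12*x - 6)/(x^6 + 6*x^4 + 12*x^2 + 8)
Second-derivative test at each critical point:
  f''(-3.5616) = 0.0382 > 0 → local minimum
  f''(0.5616) = -1.5382 < 0 → local maximum

Critical points: x = -sqrt(17)/2 - 3/2 ≈ -3.5616 (local minimum); x = -3/2 + sqrt(17)/2 ≈ 0.5616 (local maximum)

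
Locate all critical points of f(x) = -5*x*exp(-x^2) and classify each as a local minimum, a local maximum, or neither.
f'(x) = 5*(2*x^2 - 1)*exp(-x^2)

Solve f'(x) = 0:
  f'(x) = (10*x^2 - 5)·exp(-x^2) and exp(-x^2) > 0 for every x, so f'(x) = 0 ⇔ 10*x^2 - 5 = 0.
  Factor: 10*x^2 - 5 = 5*(2*x^2 - 1); 2*x^2 - 1 = 0 has no rational roots; quadratic formula: x = (0 ± √8)/4.
  ⇒ x = -sqrt(2)/2 ≈ -0.7071, sqrt(2)/2 ≈ 0.7071

f''(x) = (-20*x^3 + 30*x)*exp(-x^2)
Second-derivative test at each critical point:
  f''(-0.7071) = -8.5776 < 0 → local maximum
  f''(0.7071) = 8.5776 > 0 → local minimum

Critical points: x = -sqrt(2)/2 ≈ -0.7071 (local maximum); x = sqrt(2)/2 ≈ 0.7071 (local minimum)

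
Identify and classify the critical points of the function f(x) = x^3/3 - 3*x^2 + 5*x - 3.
f'(x) = x^2 - 6*x + 5

Solve f'(x) = 0:
  Factor: x^2 - 6*x + 5 = (x - 5)*(x - 1) = 0.
  ⇒ x = 1, 5

f''(x) = 2*x - 6
Second-derivative test at each critical point:
  f''(1) = -4 < 0 → local maximum
  f''(5) = 4 > 0 → local minimum

Critical points: x = 1 (local maximum); x = 5 (local minimum)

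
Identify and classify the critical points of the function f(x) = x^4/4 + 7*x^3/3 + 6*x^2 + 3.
f'(x) = x*(x^2 + 7*x + 12)

Solve f'(x) = 0:
  Factor: x^3 + 7*x^2 + 12*x = x*(x + 3)*(x + 4) = 0.
  ⇒ x = -4, -3, 0

f''(x) = 3*x^2 + 14*x + 12
Second-derivative test at each critical point:
  f''(-4) = 4 > 0 → local minimum
  f''(-3) = -3 < 0 → local maximum
  f''(0) = 12 > 0 → local minimum

Critical points: x = -4 (local minimum); x = -3 (local maximum); x = 0 (local minimum)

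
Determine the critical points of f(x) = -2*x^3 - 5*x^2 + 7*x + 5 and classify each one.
f'(x) = -6*x^2 - 10*x + 7

Solve f'(x) = 0:
  6*x^2 + 10*x - 7 = 0 has no rational roots; quadratic formula: x = (-10 ± √268)/12.
  ⇒ x = -sqrt(67)/6 - 5/6 ≈ -2.1976, -5/6 + sqrt(67)/6 ≈ 0.5309

f''(x) = -12*x - 10
Second-derivative test at each critical point:
  f''(-2.1976) = 16.3707 > 0 → local minimum
  f''(0.5309) = -16.3707 < 0 → local maximum

Critical points: x = -sqrt(67)/6 - 5/6 ≈ -2.1976 (local minimum); x = -5/6 + sqrt(67)/6 ≈ 0.5309 (local maximum)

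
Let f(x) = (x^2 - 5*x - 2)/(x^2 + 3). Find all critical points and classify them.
f'(x) = 5*(x^2 + 2*x - 3)/(x^4 + 6*x^2 + 9)

Solve f'(x) = 0:
  f'(x) = 5*(x - 1)*(x + 3)/(x^2 + 3)^2; the denominator is positive wherever f is defined, so f'(x) = 0 ⇔ 5*x^2 + 10*x - 15 = 0.
  Factor: 5*x^2 + 10*x - 15 = 5*(x - 1)*(x + 3) = 0.
  ⇒ x = -3, 1

f''(x) = 10*(-x^3 - 3*x^2 + 9*x + 3)/(x^6 + 9*x^4 + 27*x^2 + 27)
Second-derivative test at each critical point:
  f''(-3) = -5/36 < 0 → local maximum
  f''(1) = 5/4 > 0 → local minimum

Critical points: x = -3 (local maximum); x = 1 (local minimum)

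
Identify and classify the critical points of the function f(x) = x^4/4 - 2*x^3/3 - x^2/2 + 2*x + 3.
f'(x) = x^3 - 2*x^2 - x + 2

Solve f'(x) = 0:
  Factor: x^3 - 2*x^2 - x + 2 = (x - 2)*(x - 1)*(x + 1) = 0.
  ⇒ x = -1, 1, 2

f''(x) = 3*x^2 - 4*x - 1
Second-derivative test at each critical point:
  f''(-1) = 6 > 0 → local minimum
  f''(1) = -2 < 0 → local maximum
  f''(2) = 3 > 0 → local minimum

Critical points: x = -1 (local minimum); x = 1 (local maximum); x = 2 (local minimum)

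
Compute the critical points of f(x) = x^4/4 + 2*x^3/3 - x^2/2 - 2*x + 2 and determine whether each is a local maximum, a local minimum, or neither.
f'(x) = x^3 + 2*x^2 - x - 2

Solve f'(x) = 0:
  Factor: x^3 + 2*x^2 - x - 2 = (x - 1)*(x + 1)*(x + 2) = 0.
  ⇒ x = -2, -1, 1

f''(x) = 3*x^2 + 4*x - 1
Second-derivative test at each critical point:
  f''(-2) = 3 > 0 → local minimum
  f''(-1) = -2 < 0 → local maximum
  f''(1) = 6 > 0 → local minimum

Critical points: x = -2 (local minimum); x = -1 (local maximum); x = 1 (local minimum)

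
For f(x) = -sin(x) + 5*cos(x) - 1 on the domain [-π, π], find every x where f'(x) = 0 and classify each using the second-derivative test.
f'(x) = -5*sin(x) - cos(x)

Solve f'(x) = 0 on [-π, π]:
  f'(x) = 0 ⇔ -cos(x) = 5*sin(x) ⇔ tan(x) = -1/5, i.e. x = arctan(-1/5) + nπ; keep the solutions lying in [-π, π].
  ⇒ x = -atan(1/5) ≈ -0.1974, pi - atan(1/5) ≈ 2.9442

f''(x) = sin(x) - 5*cos(x)
Second-derivative test at each critical point:
  f''(-0.1974) = -5.0990 < 0 → local maximum
  f''(2.9442) = 5.0990 > 0 → local minimum

Critical points: x = -atan(1/5) ≈ -0.1974 (local maximum); x = pi - atan(1/5) ≈ 2.9442 (local minimum)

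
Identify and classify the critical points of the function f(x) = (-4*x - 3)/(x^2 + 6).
f'(x) = 2*(2*x^2 + 3*x - 12)/(x^4 + 12*x^2 + 36)

Solve f'(x) = 0:
  f'(x) = 2*(2*x^2 + 3*x - 12)/(x^2 + 6)^2; the denominator is positive wherever f is defined, so f'(x) = 0 ⇔ 4*x^2 + 6*x - 24 = 0.
  Factor: 4*x^2 + 6*x - 24 = 2*(2*x^2 + 3*x - 12); 2*x^2 + 3*x - 12 = 0 has no rational roots; quadratic formula: x = (-3 ± √105)/4.
  ⇒ x = -sqrt(105)/4 - 3/4 ≈ -3.3117, -3/4 + sqrt(105)/4 ≈ 1.8117

f''(x) = 2*(-4*x^2*(4*x + 3) + 3*(4*x + 1)*(x^2 + 6))/(x^2 + 6)^3
Second-derivative test at each critical point:
  f''(-3.3117) = -0.0712 < 0 → local maximum
  f''(1.8117) = 0.2379 > 0 → local minimum

Critical points: x = -sqrt(105)/4 - 3/4 ≈ -3.3117 (local maximum); x = -3/4 + sqrt(105)/4 ≈ 1.8117 (local minimum)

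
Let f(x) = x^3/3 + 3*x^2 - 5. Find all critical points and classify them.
f'(x) = x*(x + 6)

Solve f'(x) = 0:
  Factor: x^2 + 6*x = x*(x + 6) = 0.
  ⇒ x = -6, 0

f''(x) = 2*x + 6
Second-derivative test at each critical point:
  f''(-6) = -6 < 0 → local maximum
  f''(0) = 6 > 0 → local minimum

Critical points: x = -6 (local maximum); x = 0 (local minimum)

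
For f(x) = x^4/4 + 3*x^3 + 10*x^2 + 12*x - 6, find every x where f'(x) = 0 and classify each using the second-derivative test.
f'(x) = x^3 + 9*x^2 + 20*x + 12

Solve f'(x) = 0:
  Factor: x^3 + 9*x^2 + 20*x + 12 = (x + 1)*(x + 2)*(x + 6) = 0.
  ⇒ x = -6, -2, -1

f''(x) = 3*x^2 + 18*x + 20
Second-derivative test at each critical point:
  f''(-6) = 20 > 0 → local minimum
  f''(-2) = -4 < 0 → local maximum
  f''(-1) = 5 > 0 → local minimum

Critical points: x = -6 (local minimum); x = -2 (local maximum); x = -1 (local minimum)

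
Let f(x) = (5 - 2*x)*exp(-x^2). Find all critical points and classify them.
f'(x) = 2*(x*(2*x - 5) - 1)*exp(-x^2)

Solve f'(x) = 0:
  f'(x) = (4*x^2 - 10*x - 2)·exp(-x^2) and exp(-x^2) > 0 for every x, so f'(x) = 0 ⇔ 4*x^2 - 10*x - 2 = 0.
  Factor: 4*x^2 - 10*x - 2 = 2*(2*x^2 - 5*x - 1); 2*x^2 - 5*x - 1 = 0 has no rational roots; quadratic formula: x = (5 ± √33)/4.
  ⇒ x = 5/4 - sqrt(33)/4 ≈ -0.1861, 5/4 + sqrt(33)/4 ≈ 2.6861

f''(x) = 2*(2*x^2*(5 - 2*x) + 6*x - 5)*exp(-x^2)
Second-derivative test at each critical point:
  f''(-0.1861) = -11.0979 < 0 → local maximum
  f''(2.6861) = 0.0084 > 0 → local minimum

Critical points: x = 5/4 - sqrt(33)/4 ≈ -0.1861 (local maximum); x = 5/4 + sqrt(33)/4 ≈ 2.6861 (local minimum)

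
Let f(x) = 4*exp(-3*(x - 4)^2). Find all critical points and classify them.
f'(x) = 24*(4 - x)*exp(-3*(x - 4)^2)

Solve f'(x) = 0:
  f'(x) = (96 - 24*x)·exp(-3*(x - 4)^2) and exp(-3*(x - 4)^2) > 0 for every x, so f'(x) = 0 ⇔ 96 - 24*x = 0.
  Factor: 96 - 24*x = -24*(x - 4) = 0.
  ⇒ x = 4

f''(x) = 24*(6*(x - 4)^2 - 1)*exp(-3*(x - 4)^2)
Second-derivative test at each critical point:
  f''(4) = -24 < 0 → local maximum

Critical points: x = 4 (local maximum)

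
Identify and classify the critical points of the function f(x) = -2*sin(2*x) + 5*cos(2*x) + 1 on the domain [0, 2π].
f'(x) = -10*sin(2*x) - 4*cos(2*x)

Solve f'(x) = 0 on [0, 2π]:
  f'(x) = 0 ⇔ -2*cos(2*x) = 5*sin(2*x) ⇔ tan(2*x) = -2/5, i.e. 2*x = arctan(-2/5) + nπ; keep the solutions lying in [0, 2π].
  ⇒ x = -atan(2/5)/2 + pi/2 ≈ 1.3805, pi - atan(2/5)/2 ≈ 2.9513, -atan(2/5)/2 + 3*pi/2 ≈ 4.5221, -atan(2/5)/2 + 2*pi ≈ 6.0929

f''(x) = 8*sin(2*x) - 20*cos(2*x)
Second-derivative test at each critical point:
  f''(1.3805) = 21.5407 > 0 → local minimum
  f''(2.9513) = -21.5407 < 0 → local maximum
  f''(4.5221) = 21.5407 > 0 → local minimum
  f''(6.0929) = -21.5407 < 0 → local maximum

Critical points: x = -atan(2/5)/2 + pi/2 ≈ 1.3805 (local minimum); x = pi - atan(2/5)/2 ≈ 2.9513 (local maximum); x = -atan(2/5)/2 + 3*pi/2 ≈ 4.5221 (local minimum); x = -atan(2/5)/2 + 2*pi ≈ 6.0929 (local maximum)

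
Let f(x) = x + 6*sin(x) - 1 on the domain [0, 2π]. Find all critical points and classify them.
f'(x) = 6*cos(x) + 1

Solve f'(x) = 0 on [0, 2π]:
  f'(x) = 0 ⇔ cos(x) = -1/6, i.e. x = ±arccos(-1/6) + 2nπ; keep the solutions lying in [0, 2π].
  ⇒ x = acos(-1/6) ≈ 1.7382, -acos(-1/6) + 2*pi ≈ 4.5449

f''(x) = -6*sin(x)
Second-derivative test at each critical point:
  f''(1.7382) = -5.9161 < 0 → local maximum
  f''(4.5449) = 5.9161 > 0 → local minimum

Critical points: x = acos(-1/6) ≈ 1.7382 (local maximum); x = -acos(-1/6) + 2*pi ≈ 4.5449 (local minimum)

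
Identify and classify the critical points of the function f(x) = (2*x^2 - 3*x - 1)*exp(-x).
f'(x) = (-2*x^2 + 7*x - 2)*exp(-x)

Solve f'(x) = 0:
  f'(x) = (-2*x^2 + 7*x - 2)·exp(-x) and exp(-x) > 0 for every x, so f'(x) = 0 ⇔ -2*x^2 + 7*x - 2 = 0.
  2*x^2 - 7*x + 2 = 0 has no rational roots; quadratic formula: x = (7 ± √33)/4.
  ⇒ x = 7/4 - sqrt(33)/4 ≈ 0.3139, sqrt(33)/4 + 7/4 ≈ 3.1861

f''(x) = (2*x^2 - 11*x + 9)*exp(-x)
Second-derivative test at each critical point:
  f''(0.3139) = 4.1971 > 0 → local minimum
  f''(3.1861) = -0.2374 < 0 → local maximum

Critical points: x = 7/4 - sqrt(33)/4 ≈ 0.3139 (local minimum); x = sqrt(33)/4 + 7/4 ≈ 3.1861 (local maximum)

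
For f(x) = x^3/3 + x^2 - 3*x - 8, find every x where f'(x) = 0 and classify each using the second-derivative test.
f'(x) = x^2 + 2*x - 3

Solve f'(x) = 0:
  Factor: x^2 + 2*x - 3 = (x - 1)*(x + 3) = 0.
  ⇒ x = -3, 1

f''(x) = 2*x + 2
Second-derivative test at each critical point:
  f''(-3) = -4 < 0 → local maximum
  f''(1) = 4 > 0 → local minimum

Critical points: x = -3 (local maximum); x = 1 (local minimum)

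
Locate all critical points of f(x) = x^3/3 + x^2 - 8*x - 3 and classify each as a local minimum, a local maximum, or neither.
f'(x) = x^2 + 2*x - 8

Solve f'(x) = 0:
  Factor: x^2 + 2*x - 8 = (x - 2)*(x + 4) = 0.
  ⇒ x = -4, 2

f''(x) = 2*x + 2
Second-derivative test at each critical point:
  f''(-4) = -6 < 0 → local maximum
  f''(2) = 6 > 0 → local minimum

Critical points: x = -4 (local maximum); x = 2 (local minimum)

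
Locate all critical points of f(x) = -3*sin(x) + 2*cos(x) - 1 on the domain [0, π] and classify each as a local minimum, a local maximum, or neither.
f'(x) = -2*sin(x) - 3*cos(x)

Solve f'(x) = 0 on [0, π]:
  f'(x) = 0 ⇔ -3*cos(x) = 2*sin(x) ⇔ tan(x) = -3/2, i.e. x = arctan(-3/2) + nπ; keep the solutions lying in [0, π].
  ⇒ x = pi - atan(3/2) ≈ 2.1588

f''(x) = 3*sin(x) - 2*cos(x)
Second-derivative test at each critical point:
  f''(2.1588) = 3.6056 > 0 → local minimum

Critical points: x = pi - atan(3/2) ≈ 2.1588 (local minimum)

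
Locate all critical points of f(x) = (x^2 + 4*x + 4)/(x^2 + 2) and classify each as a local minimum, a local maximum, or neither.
f'(x) = 4*(-x^2 - x + 2)/(x^4 + 4*x^2 + 4)

Solve f'(x) = 0:
  f'(x) = -4*(x - 1)*(x + 2)/(x^2 + 2)^2; the denominator is positive wherever f is defined, so f'(x) = 0 ⇔ -4*x^2 - 4*x + 8 = 0.
  Factor: -4*x^2 - 4*x + 8 = -4*(x - 1)*(x + 2) = 0.
  ⇒ x = -2, 1

f''(x) = 4*(2*x^3 + 3*x^2 - 12*x - 2)/(x^6 + 6*x^4 + 12*x^2 + 8)
Second-derivative test at each critical point:
  f''(-2) = 1/3 > 0 → local minimum
  f''(1) = -4/3 < 0 → local maximum

Critical points: x = -2 (local minimum); x = 1 (local maximum)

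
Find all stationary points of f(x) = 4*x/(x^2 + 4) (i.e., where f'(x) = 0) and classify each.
f'(x) = 4*(4 - x^2)/(x^4 + 8*x^2 + 16)

Solve f'(x) = 0:
  f'(x) = -4*(x - 2)*(x + 2)/(x^2 + 4)^2; the denominator is positive wherever f is defined, so f'(x) = 0 ⇔ 16 - 4*x^2 = 0.
  Factor: 16 - 4*x^2 = -4*(x - 2)*(x + 2) = 0.
  ⇒ x = -2, 2

f''(x) = 8*x*(x^2 - 12)/(x^2 + 4)^3
Second-derivative test at each critical point:
  f''(-2) = 1/4 > 0 → local minimum
  f''(2) = -1/4 < 0 → local maximum

Critical points: x = -2 (local minimum); x = 2 (local maximum)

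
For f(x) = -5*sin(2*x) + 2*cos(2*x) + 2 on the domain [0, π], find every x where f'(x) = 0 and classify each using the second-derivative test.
f'(x) = -4*sin(2*x) - 10*cos(2*x)

Solve f'(x) = 0 on [0, π]:
  f'(x) = 0 ⇔ -5*cos(2*x) = 2*sin(2*x) ⇔ tan(2*x) = -5/2, i.e. 2*x = arctan(-5/2) + nπ; keep the solutions lying in [0, π].
  ⇒ x = -atan(5/2)/2 + pi/2 ≈ 0.9757, pi - atan(5/2)/2 ≈ 2.5464

f''(x) = 20*sin(2*x) - 8*cos(2*x)
Second-derivative test at each critical point:
  f''(0.9757) = 21.5407 > 0 → local minimum
  f''(2.5464) = -21.5407 < 0 → local maximum

Critical points: x = -atan(5/2)/2 + pi/2 ≈ 0.9757 (local minimum); x = pi - atan(5/2)/2 ≈ 2.5464 (local maximum)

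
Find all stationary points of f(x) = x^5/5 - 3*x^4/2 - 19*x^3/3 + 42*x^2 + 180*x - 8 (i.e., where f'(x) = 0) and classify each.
f'(x) = x^4 - 6*x^3 - 19*x^2 + 84*x + 180

Solve f'(x) = 0:
  Factor: x^4 - 6*x^3 - 19*x^2 + 84*x + 180 = (x - 6)*(x - 5)*(x + 2)*(x + 3) = 0.
  ⇒ x = -3, -2, 5, 6

f''(x) = 4*x^3 - 18*x^2 - 38*x + 84
Second-derivative test at each critical point:
  f''(-3) = -72 < 0 → local maximum
  f''(-2) = 56 > 0 → local minimum
  f''(5) = -56 < 0 → local maximum
  f''(6) = 72 > 0 → local minimum

Critical points: x = -3 (local maximum); x = -2 (local minimum); x = 5 (local maximum); x = 6 (local minimum)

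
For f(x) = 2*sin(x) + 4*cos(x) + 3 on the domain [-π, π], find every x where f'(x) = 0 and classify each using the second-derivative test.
f'(x) = -4*sin(x) + 2*cos(x)

Solve f'(x) = 0 on [-π, π]:
  f'(x) = 0 ⇔ 2*cos(x) = 4*sin(x) ⇔ tan(x) = 1/2, i.e. x = arctan(1/2) + nπ; keep the solutions lying in [-π, π].
  ⇒ x = -pi + atan(1/2) ≈ -2.6779, atan(1/2) ≈ 0.4636

f''(x) = -2*sin(x) - 4*cos(x)
Second-derivative test at each critical point:
  f''(-2.6779) = 4.4721 > 0 → local minimum
  f''(0.4636) = -4.4721 < 0 → local maximum

Critical points: x = -pi + atan(1/2) ≈ -2.6779 (local minimum); x = atan(1/2) ≈ 0.4636 (local maximum)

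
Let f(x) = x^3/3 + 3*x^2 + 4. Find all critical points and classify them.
f'(x) = x*(x + 6)

Solve f'(x) = 0:
  Factor: x^2 + 6*x = x*(x + 6) = 0.
  ⇒ x = -6, 0

f''(x) = 2*x + 6
Second-derivative test at each critical point:
  f''(-6) = -6 < 0 → local maximum
  f''(0) = 6 > 0 → local minimum

Critical points: x = -6 (local maximum); x = 0 (local minimum)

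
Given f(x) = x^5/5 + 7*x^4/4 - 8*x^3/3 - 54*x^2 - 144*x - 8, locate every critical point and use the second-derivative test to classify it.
f'(x) = x^4 + 7*x^3 - 8*x^2 - 108*x - 144

Solve f'(x) = 0:
  Factor: x^4 + 7*x^3 - 8*x^2 - 108*x - 144 = (x - 4)*(x + 2)*(x + 3)*(x + 6) = 0.
  ⇒ x = -6, -3, -2, 4

f''(x) = 4*x^3 + 21*x^2 - 16*x - 108
Second-derivative test at each critical point:
  f''(-6) = -120 < 0 → local maximum
  f''(-3) = 21 > 0 → local minimum
  f''(-2) = -24 < 0 → local maximum
  f''(4) = 420 > 0 → local minimum

Critical points: x = -6 (local maximum); x = -3 (local minimum); x = -2 (local maximum); x = 4 (local minimum)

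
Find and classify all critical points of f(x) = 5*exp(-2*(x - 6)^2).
f'(x) = 20*(6 - x)*exp(-2*(x - 6)^2)

Solve f'(x) = 0:
  f'(x) = (120 - 20*x)·exp(-2*(x - 6)^2) and exp(-2*(x - 6)^2) > 0 for every x, so f'(x) = 0 ⇔ 120 - 20*x = 0.
  Factor: 120 - 20*x = -20*(x - 6) = 0.
  ⇒ x = 6

f''(x) = 20*(4*(x - 6)^2 - 1)*exp(-2*(x - 6)^2)
Second-derivative test at each critical point:
  f''(6) = -20 < 0 → local maximum

Critical points: x = 6 (local maximum)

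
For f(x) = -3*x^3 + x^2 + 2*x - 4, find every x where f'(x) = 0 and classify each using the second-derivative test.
f'(x) = -9*x^2 + 2*x + 2

Solve f'(x) = 0:
  9*x^2 - 2*x - 2 = 0 has no rational roots; quadratic formula: x = (2 ± √76)/18.
  ⇒ x = 1/9 - sqrt(19)/9 ≈ -0.3732, 1/9 + sqrt(19)/9 ≈ 0.5954

f''(x) = 2 - 18*x
Second-derivative test at each critical point:
  f''(-0.3732) = 8.7178 > 0 → local minimum
  f''(0.5954) = -8.7178 < 0 → local maximum

Critical points: x = 1/9 - sqrt(19)/9 ≈ -0.3732 (local minimum); x = 1/9 + sqrt(19)/9 ≈ 0.5954 (local maximum)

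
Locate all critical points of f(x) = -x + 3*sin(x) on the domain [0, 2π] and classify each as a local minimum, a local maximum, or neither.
f'(x) = 3*cos(x) - 1

Solve f'(x) = 0 on [0, 2π]:
  f'(x) = 0 ⇔ cos(x) = 1/3, i.e. x = ±arccos(1/3) + 2nπ; keep the solutions lying in [0, 2π].
  ⇒ x = acos(1/3) ≈ 1.2310, -acos(1/3) + 2*pi ≈ 5.0522

f''(x) = -3*sin(x)
Second-derivative test at each critical point:
  f''(1.2310) = -2.8284 < 0 → local maximum
  f''(5.0522) = 2.8284 > 0 → local minimum

Critical points: x = acos(1/3) ≈ 1.2310 (local maximum); x = -acos(1/3) + 2*pi ≈ 5.0522 (local minimum)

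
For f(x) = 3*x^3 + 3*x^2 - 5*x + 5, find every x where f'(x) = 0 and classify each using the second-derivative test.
f'(x) = 9*x^2 + 6*x - 5

Solve f'(x) = 0:
  9*x^2 + 6*x - 5 = 0 has no rational roots; quadratic formula: x = (-6 ± √216)/18.
  ⇒ x = -sqrt(6)/3 - 1/3 ≈ -1.1498, -1/3 + sqrt(6)/3 ≈ 0.4832

f''(x) = 18*x + 6
Second-derivative test at each critical point:
  f''(-1.1498) = -14.6969 < 0 → local maximum
  f''(0.4832) = 14.6969 > 0 → local minimum

Critical points: x = -sqrt(6)/3 - 1/3 ≈ -1.1498 (local maximum); x = -1/3 + sqrt(6)/3 ≈ 0.4832 (local minimum)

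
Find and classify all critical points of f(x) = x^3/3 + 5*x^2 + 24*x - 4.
f'(x) = x^2 + 10*x + 24

Solve f'(x) = 0:
  Factor: x^2 + 10*x + 24 = (x + 4)*(x + 6) = 0.
  ⇒ x = -6, -4

f''(x) = 2*x + 10
Second-derivative test at each critical point:
  f''(-6) = -2 < 0 → local maximum
  f''(-4) = 2 > 0 → local minimum

Critical points: x = -6 (local maximum); x = -4 (local minimum)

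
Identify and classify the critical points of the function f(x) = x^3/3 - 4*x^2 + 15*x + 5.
f'(x) = x^2 - 8*x + 15

Solve f'(x) = 0:
  Factor: x^2 - 8*x + 15 = (x - 5)*(x - 3) = 0.
  ⇒ x = 3, 5

f''(x) = 2*x - 8
Second-derivative test at each critical point:
  f''(3) = -2 < 0 → local maximum
  f''(5) = 2 > 0 → local minimum

Critical points: x = 3 (local maximum); x = 5 (local minimum)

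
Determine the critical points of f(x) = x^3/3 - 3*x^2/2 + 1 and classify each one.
f'(x) = x*(x - 3)

Solve f'(x) = 0:
  Factor: x^2 - 3*x = x*(x - 3) = 0.
  ⇒ x = 0, 3

f''(x) = 2*x - 3
Second-derivative test at each critical point:
  f''(0) = -3 < 0 → local maximum
  f''(3) = 3 > 0 → local minimum

Critical points: x = 0 (local maximum); x = 3 (local minimum)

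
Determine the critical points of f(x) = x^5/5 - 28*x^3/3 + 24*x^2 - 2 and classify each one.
f'(x) = x*(x^3 - 28*x + 48)

Solve f'(x) = 0:
  Factor: x^4 - 28*x^2 + 48*x = x*(x - 4)*(x - 2)*(x + 6) = 0.
  ⇒ x = -6, 0, 2, 4

f''(x) = 4*x^3 - 56*x + 48
Second-derivative test at each critical point:
  f''(-6) = -480 < 0 → local maximum
  f''(0) = 48 > 0 → local minimum
  f''(2) = -32 < 0 → local maximum
  f''(4) = 80 > 0 → local minimum

Critical points: x = -6 (local maximum); x = 0 (local minimum); x = 2 (local maximum); x = 4 (local minimum)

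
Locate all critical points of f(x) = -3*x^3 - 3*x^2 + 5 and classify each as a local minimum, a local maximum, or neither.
f'(x) = 3*x*(-3*x - 2)

Solve f'(x) = 0:
  Factor: -9*x^2 - 6*x = -3*x*(3*x + 2) = 0.
  ⇒ x = -2/3, 0

f''(x) = -18*x - 6
Second-derivative test at each critical point:
  f''(-2/3) = 6 > 0 → local minimum
  f''(0) = -6 < 0 → local maximum

Critical points: x = -2/3 (local minimum); x = 0 (local maximum)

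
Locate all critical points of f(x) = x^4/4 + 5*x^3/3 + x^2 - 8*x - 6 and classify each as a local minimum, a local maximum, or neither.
f'(x) = x^3 + 5*x^2 + 2*x - 8

Solve f'(x) = 0:
  Factor: x^3 + 5*x^2 + 2*x - 8 = (x - 1)*(x + 2)*(x + 4) = 0.
  ⇒ x = -4, -2, 1

f''(x) = 3*x^2 + 10*x + 2
Second-derivative test at each critical point:
  f''(-4) = 10 > 0 → local minimum
  f''(-2) = -6 < 0 → local maximum
  f''(1) = 15 > 0 → local minimum

Critical points: x = -4 (local minimum); x = -2 (local maximum); x = 1 (local minimum)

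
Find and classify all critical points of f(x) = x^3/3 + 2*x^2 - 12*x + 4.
f'(x) = x^2 + 4*x - 12

Solve f'(x) = 0:
  Factor: x^2 + 4*x - 12 = (x - 2)*(x + 6) = 0.
  ⇒ x = -6, 2

f''(x) = 2*x + 4
Second-derivative test at each critical point:
  f''(-6) = -8 < 0 → local maximum
  f''(2) = 8 > 0 → local minimum

Critical points: x = -6 (local maximum); x = 2 (local minimum)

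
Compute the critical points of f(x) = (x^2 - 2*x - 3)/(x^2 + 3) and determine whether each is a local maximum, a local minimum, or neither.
f'(x) = 2*(x^2 + 6*x - 3)/(x^4 + 6*x^2 + 9)

Solve f'(x) = 0:
  f'(x) = 2*(x^2 + 6*x - 3)/(x^2 + 3)^2; the denominator is positive wherever f is defined, so f'(x) = 0 ⇔ 2*x^2 + 12*x - 6 = 0.
  Factor: 2*x^2 + 12*x - 6 = 2*(x^2 + 6*x - 3); x^2 + 6*x - 3 = 0 has no rational roots; quadratic formula: x = (-6 ± √48)/2.
  ⇒ x = -2*sqrt(3) - 3 ≈ -6.4641, -3 + 2*sqrt(3) ≈ 0.4641

f''(x) = 4*(-x^3 - 9*x^2 + 9*x + 9)/(x^6 + 9*x^4 + 27*x^2 + 27)
Second-derivative test at each critical point:
  f''(-6.4641) = -0.0069 < 0 → local maximum
  f''(0.4641) = 1.3402 > 0 → local minimum

Critical points: x = -2*sqrt(3) - 3 ≈ -6.4641 (local maximum); x = -3 + 2*sqrt(3) ≈ 0.4641 (local minimum)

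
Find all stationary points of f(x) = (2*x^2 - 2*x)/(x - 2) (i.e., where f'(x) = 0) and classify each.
f'(x) = 2*(x^2 - 4*x + 2)/(x^2 - 4*x + 4)

Solve f'(x) = 0:
  f'(x) = 2*(x^2 - 4*x + 2)/(x - 2)^2; the denominator is positive wherever f is defined, so f'(x) = 0 ⇔ 2*x^2 - 8*x + 4 = 0.
  Factor: 2*x^2 - 8*x + 4 = 2*(x^2 - 4*x + 2); x^2 - 4*x + 2 = 0 has no rational roots; quadratic formula: x = (4 ± √8)/2.
  ⇒ x = 2 - sqrt(2) ≈ 0.5858, sqrt(2) + 2 ≈ 3.4142

f''(x) = 8/(x^3 - 6*x^2 + 12*x - 8)
Second-derivative test at each critical point:
  f''(0.5858) = -2.8284 < 0 → local maximum
  f''(3.4142) = 2.8284 > 0 → local minimum

Critical points: x = 2 - sqrt(2) ≈ 0.5858 (local maximum); x = sqrt(2) + 2 ≈ 3.4142 (local minimum)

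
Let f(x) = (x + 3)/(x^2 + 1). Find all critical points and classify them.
f'(x) = (x^2 - 2*x*(x + 3) + 1)/(x^2 + 1)^2

Solve f'(x) = 0:
  f'(x) = -(x^2 + 6*x - 1)/(x^2 + 1)^2; the denominator is positive wherever f is defined, so f'(x) = 0 ⇔ -x^2 - 6*x + 1 = 0.
  x^2 + 6*x - 1 = 0 has no rational roots; quadratic formula: x = (-6 ± √40)/2.
  ⇒ x = -sqrt(10) - 3 ≈ -6.1623, -3 + sqrt(10) ≈ 0.1623

f''(x) = 2*(4*x^2*(x + 3) - 3*(x + 1)*(x^2 + 1))/(x^2 + 1)^3
Second-derivative test at each critical point:
  f''(-6.1623) = 0.0042 > 0 → local minimum
  f''(0.1623) = -6.0042 < 0 → local maximum

Critical points: x = -sqrt(10) - 3 ≈ -6.1623 (local minimum); x = -3 + sqrt(10) ≈ 0.1623 (local maximum)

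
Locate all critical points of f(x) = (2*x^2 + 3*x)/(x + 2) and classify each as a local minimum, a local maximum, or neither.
f'(x) = 2*(x^2 + 4*x + 3)/(x^2 + 4*x + 4)

Solve f'(x) = 0:
  f'(x) = 2*(x + 1)*(x + 3)/(x + 2)^2; the denominator is positive wherever f is defined, so f'(x) = 0 ⇔ 2*x^2 + 8*x + 6 = 0.
  Factor: 2*x^2 + 8*x + 6 = 2*(x + 1)*(x + 3) = 0.
  ⇒ x = -3, -1

f''(x) = 4/(x^3 + 6*x^2 + 12*x + 8)
Second-derivative test at each critical point:
  f''(-3) = -4 < 0 → local maximum
  f''(-1) = 4 > 0 → local minimum

Critical points: x = -3 (local maximum); x = -1 (local minimum)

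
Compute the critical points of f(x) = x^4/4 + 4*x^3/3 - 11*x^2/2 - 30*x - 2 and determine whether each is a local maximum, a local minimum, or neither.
f'(x) = x^3 + 4*x^2 - 11*x - 30

Solve f'(x) = 0:
  Factor: x^3 + 4*x^2 - 11*x - 30 = (x - 3)*(x + 2)*(x + 5) = 0.
  ⇒ x = -5, -2, 3

f''(x) = 3*x^2 + 8*x - 11
Second-derivative test at each critical point:
  f''(-5) = 24 > 0 → local minimum
  f''(-2) = -15 < 0 → local maximum
  f''(3) = 40 > 0 → local minimum

Critical points: x = -5 (local minimum); x = -2 (local maximum); x = 3 (local minimum)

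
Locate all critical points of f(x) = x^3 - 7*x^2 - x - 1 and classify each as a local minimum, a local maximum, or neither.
f'(x) = 3*x^2 - 14*x - 1

Solve f'(x) = 0:
  3*x^2 - 14*x - 1 = 0 has no rational roots; quadratic formula: x = (14 ± √208)/6.
  ⇒ x = 7/3 - 2*sqrt(13)/3 ≈ -0.0704, 7/3 + 2*sqrt(13)/3 ≈ 4.7370

f''(x) = 6*x - 14
Second-derivative test at each critical point:
  f''(-0.0704) = -14.4222 < 0 → local maximum
  f''(4.7370) = 14.4222 > 0 → local minimum

Critical points: x = 7/3 - 2*sqrt(13)/3 ≈ -0.0704 (local maximum); x = 7/3 + 2*sqrt(13)/3 ≈ 4.7370 (local minimum)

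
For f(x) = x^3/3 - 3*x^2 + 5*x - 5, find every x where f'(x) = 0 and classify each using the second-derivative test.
f'(x) = x^2 - 6*x + 5

Solve f'(x) = 0:
  Factor: x^2 - 6*x + 5 = (x - 5)*(x - 1) = 0.
  ⇒ x = 1, 5

f''(x) = 2*x - 6
Second-derivative test at each critical point:
  f''(1) = -4 < 0 → local maximum
  f''(5) = 4 > 0 → local minimum

Critical points: x = 1 (local maximum); x = 5 (local minimum)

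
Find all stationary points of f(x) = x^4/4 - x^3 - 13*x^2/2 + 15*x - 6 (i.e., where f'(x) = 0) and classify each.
f'(x) = x^3 - 3*x^2 - 13*x + 15

Solve f'(x) = 0:
  Factor: x^3 - 3*x^2 - 13*x + 15 = (x - 5)*(x - 1)*(x + 3) = 0.
  ⇒ x = -3, 1, 5

f''(x) = 3*x^2 - 6*x - 13
Second-derivative test at each critical point:
  f''(-3) = 32 > 0 → local minimum
  f''(1) = -16 < 0 → local maximum
  f''(5) = 32 > 0 → local minimum

Critical points: x = -3 (local minimum); x = 1 (local maximum); x = 5 (local minimum)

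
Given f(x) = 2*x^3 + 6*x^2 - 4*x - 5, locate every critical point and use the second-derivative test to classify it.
f'(x) = 6*x^2 + 12*x - 4

Solve f'(x) = 0:
  Factor: 6*x^2 + 12*x - 4 = 2*(3*x^2 + 6*x - 2); 3*x^2 + 6*x - 2 = 0 has no rational roots; quadratic formula: x = (-6 ± √60)/6.
  ⇒ x = -sqrt(15)/3 - 1 ≈ -2.2910, -1 + sqrt(15)/3 ≈ 0.2910

f''(x) = 12*x + 12
Second-derivative test at each critical point:
  f''(-2.2910) = -15.4919 < 0 → local maximum
  f''(0.2910) = 15.4919 > 0 → local minimum

Critical points: x = -sqrt(15)/3 - 1 ≈ -2.2910 (local maximum); x = -1 + sqrt(15)/3 ≈ 0.2910 (local minimum)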